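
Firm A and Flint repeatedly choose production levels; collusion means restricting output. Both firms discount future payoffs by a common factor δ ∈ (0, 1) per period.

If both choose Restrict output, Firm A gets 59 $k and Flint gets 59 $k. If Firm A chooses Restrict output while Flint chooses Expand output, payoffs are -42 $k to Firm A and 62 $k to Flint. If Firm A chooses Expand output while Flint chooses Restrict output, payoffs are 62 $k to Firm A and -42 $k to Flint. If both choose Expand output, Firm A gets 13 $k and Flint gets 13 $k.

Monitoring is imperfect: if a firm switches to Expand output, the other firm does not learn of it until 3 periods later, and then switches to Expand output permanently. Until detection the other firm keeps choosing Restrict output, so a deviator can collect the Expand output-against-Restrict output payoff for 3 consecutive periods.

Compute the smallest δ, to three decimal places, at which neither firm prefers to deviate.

0.394

The best deviation is to choose Expand output for all 3 undetected periods, earning 62 each, then 13 forever once detected.
Deviation value: 62(1−δ^3)/(1−δ) + 13δ^3/(1−δ); cooperation value: 59/(1−δ).
IC: 59 ≥ 62(1−δ^3) + 13δ^3 = 62 − 49δ^3.
So δ^3 ≥ 3/49, giving δ ≥ (3/49)^(1/3) ≈ 0.394.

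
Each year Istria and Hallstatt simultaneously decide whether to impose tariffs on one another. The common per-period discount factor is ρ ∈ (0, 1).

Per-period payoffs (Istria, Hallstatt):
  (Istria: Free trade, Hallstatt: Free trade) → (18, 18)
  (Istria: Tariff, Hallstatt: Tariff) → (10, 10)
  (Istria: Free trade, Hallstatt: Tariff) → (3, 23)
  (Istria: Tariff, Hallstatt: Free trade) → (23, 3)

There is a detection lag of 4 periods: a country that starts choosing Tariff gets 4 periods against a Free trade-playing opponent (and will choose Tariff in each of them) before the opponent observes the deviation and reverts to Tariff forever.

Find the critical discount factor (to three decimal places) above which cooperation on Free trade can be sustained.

Deviating for the 4 undetected periods gains 23−18 = 5 per period over cooperation, then loses 18−10 = 8 per period forever once punishment starts.
Gain: 5(1 + ρ + … + ρ^3); loss: 8·ρ^4/(1−ρ).
No profitable deviation ⇔ 5(1−ρ^4) ≤ 8·ρ^4, i.e. ρ^4 ≥ 5/(5+8) = 5/13.
Hence ρ ≥ (5/13)^(1/4) ≈ 0.788.

0.788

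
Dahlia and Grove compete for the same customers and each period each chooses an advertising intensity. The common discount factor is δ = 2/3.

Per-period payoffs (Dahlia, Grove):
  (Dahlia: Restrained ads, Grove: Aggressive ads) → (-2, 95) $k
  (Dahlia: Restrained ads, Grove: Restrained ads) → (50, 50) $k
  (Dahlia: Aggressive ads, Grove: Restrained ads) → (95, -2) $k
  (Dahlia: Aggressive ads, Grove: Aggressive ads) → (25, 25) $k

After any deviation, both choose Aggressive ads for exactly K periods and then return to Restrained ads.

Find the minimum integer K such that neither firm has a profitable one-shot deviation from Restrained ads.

No profitable deviation requires (50−25)(δ+…+δ^K) ≥ 95−50, i.e. δ+…+δ^K ≥ 9/5 ≈ 1.8000.
With δ = 2/3, the partial sums are K=1: 0.6667, K=2: 1.1111, K=3: 1.4074, K=4: 1.6049, K=5: 1.7366, K=6: 1.8244.
K = 6 is the first length at which the sum reaches 1.8000.

6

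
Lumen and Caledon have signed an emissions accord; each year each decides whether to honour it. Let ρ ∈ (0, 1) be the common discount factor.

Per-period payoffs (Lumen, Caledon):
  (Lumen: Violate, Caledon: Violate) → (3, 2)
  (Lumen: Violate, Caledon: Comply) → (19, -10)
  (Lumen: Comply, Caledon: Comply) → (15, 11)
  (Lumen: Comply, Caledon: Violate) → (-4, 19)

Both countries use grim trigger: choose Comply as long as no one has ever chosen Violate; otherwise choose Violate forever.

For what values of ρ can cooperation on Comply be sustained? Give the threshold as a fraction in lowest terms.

For Lumen: deviation gain 19−15 = 4, per-period punishment loss 15−3 = 12. IC gives ρ ≥ 4/16 = 1/4.
For Caledon: gain 8, loss 9 per period, so ρ ≥ 8/17.
The tighter constraint is Caledon's, so cooperation needs ρ ≥ 8/17.

8/17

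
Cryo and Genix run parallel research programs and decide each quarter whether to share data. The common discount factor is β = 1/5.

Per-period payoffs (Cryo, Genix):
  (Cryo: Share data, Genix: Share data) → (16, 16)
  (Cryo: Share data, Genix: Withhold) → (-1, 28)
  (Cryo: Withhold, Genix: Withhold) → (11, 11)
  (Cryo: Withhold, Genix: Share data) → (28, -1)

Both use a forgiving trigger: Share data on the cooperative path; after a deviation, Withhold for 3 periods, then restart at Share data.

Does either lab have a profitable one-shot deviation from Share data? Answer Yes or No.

A one-shot deviation gives 28 now, then 11 for 3 periods, then back to 16.
Gain from deviating: (28−16) today; loss: (16−11) in each of the next 3 periods.
No-deviation condition: (16−11)(β+…+β^3) ≥ 28−16, i.e. β+…+β^3 ≥ 12/5.
At β = 1/5: β+…+β^3 = 0.2480 < 2.4000.
So cooperation is not sustainable.

Yes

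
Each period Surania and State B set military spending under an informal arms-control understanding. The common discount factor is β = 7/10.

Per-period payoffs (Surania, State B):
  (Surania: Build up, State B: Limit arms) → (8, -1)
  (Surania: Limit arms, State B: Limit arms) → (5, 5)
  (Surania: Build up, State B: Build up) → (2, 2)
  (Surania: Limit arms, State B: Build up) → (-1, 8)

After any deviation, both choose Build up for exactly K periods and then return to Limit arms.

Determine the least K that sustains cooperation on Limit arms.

2

IC: β(1−β^K)/(1−β) ≥ (8−5)/(5−2) = 1.
With β = 7/10: need 1 − β^K ≥ 1·(1−7/10)/(7/10), i.e. β^K ≤ 0.5714.
Since (7/10)^1 = 0.7000 and (7/10)^2 = 0.4900, the smallest such K is 2.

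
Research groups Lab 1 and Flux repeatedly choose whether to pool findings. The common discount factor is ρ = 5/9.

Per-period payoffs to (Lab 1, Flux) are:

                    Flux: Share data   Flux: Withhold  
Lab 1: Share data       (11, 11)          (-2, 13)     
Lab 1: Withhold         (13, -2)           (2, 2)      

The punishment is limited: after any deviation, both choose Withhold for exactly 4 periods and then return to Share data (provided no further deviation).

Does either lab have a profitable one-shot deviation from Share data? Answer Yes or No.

IC: ρ+…+ρ^4 ≥ (13−11)/(11−2) = 2/9.
At ρ = 5/9: partial sum = 1.1309 ≥ 0.2222. Cooperation sustainable.

No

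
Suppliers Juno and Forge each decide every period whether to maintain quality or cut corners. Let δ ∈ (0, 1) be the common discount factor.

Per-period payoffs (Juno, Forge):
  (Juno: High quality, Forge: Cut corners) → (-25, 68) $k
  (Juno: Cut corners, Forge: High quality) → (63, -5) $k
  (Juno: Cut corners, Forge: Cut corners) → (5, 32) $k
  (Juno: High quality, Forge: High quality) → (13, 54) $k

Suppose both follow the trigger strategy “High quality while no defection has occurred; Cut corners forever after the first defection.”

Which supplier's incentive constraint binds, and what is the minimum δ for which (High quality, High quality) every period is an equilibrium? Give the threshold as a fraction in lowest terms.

Juno: cooperation gives 13 each period; deviation gives 63 once then 5 forever.
  13/(1−δ) ≥ 63 + 5δ/(1−δ) ⇒ δ ≥ 50/58 = 25/29.
Forge: cooperation gives 54 each period; deviation gives 68 once then 32 forever.
  δ ≥ 14/36 = 7/18.
Both must hold, so the binding constraint is Juno's: δ ≥ 25/29.

Juno; δ ≥ 25/29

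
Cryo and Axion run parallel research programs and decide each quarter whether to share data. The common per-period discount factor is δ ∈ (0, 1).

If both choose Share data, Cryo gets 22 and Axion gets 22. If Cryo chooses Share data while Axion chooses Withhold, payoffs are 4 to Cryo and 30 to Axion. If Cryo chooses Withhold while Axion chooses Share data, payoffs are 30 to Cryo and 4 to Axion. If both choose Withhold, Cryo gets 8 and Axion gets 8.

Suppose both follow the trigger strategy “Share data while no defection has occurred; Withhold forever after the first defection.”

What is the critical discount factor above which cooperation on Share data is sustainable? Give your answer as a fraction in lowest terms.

Under grim trigger the critical discount factor is (T−C)/(T−P) with T = 30, C = 22, P = 8.
δ* = (30−22)/(30−8) = 8/22 = 4/11.

4/11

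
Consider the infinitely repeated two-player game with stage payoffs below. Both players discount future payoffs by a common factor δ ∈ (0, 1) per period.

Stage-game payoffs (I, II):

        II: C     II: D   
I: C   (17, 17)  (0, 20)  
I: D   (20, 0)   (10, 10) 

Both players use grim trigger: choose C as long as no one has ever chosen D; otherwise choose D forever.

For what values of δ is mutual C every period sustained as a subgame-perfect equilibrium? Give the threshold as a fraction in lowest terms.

Under grim trigger the critical discount factor is (T−C)/(T−P) with T = 20, C = 17, P = 10.
δ* = (20−17)/(20−10) = 3/10.

3/10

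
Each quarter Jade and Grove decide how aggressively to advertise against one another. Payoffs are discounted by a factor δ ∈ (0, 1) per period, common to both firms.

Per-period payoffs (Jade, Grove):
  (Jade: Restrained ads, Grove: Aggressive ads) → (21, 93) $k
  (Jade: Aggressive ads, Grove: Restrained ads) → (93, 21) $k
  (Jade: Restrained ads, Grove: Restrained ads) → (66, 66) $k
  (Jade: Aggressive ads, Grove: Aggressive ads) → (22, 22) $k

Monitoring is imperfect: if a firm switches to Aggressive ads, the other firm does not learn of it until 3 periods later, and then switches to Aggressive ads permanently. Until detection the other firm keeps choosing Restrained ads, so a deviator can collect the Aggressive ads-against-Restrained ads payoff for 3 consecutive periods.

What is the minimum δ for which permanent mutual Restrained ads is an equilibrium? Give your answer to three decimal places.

The best deviation is to choose Aggressive ads for all 3 undetected periods, earning 93 each, then 22 forever once detected.
Deviation value: 93(1−δ^3)/(1−δ) + 22δ^3/(1−δ); cooperation value: 66/(1−δ).
IC: 66 ≥ 93(1−δ^3) + 22δ^3 = 93 − 71δ^3.
So δ^3 ≥ 27/71, giving δ ≥ (27/71)^(1/3) ≈ 0.724.

0.724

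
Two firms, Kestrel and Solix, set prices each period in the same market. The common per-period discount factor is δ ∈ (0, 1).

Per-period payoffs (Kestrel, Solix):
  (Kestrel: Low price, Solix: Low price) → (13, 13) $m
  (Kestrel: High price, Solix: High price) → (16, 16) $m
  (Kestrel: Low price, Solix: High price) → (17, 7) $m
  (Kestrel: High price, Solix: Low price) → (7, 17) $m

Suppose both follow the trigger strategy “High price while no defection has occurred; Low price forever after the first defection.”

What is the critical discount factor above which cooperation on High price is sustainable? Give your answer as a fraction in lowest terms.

Cooperation forever yields 16 each period: 16/(1−δ).
Deviating yields 17 once, then 13 forever: 17 + 13δ/(1−δ).
No profitable deviation requires 16/(1−δ) ≥ 17 + 13δ/(1−δ).
Multiplying by (1−δ): 16 ≥ 17(1−δ) + 13δ = 17 − 4δ.
So 4δ ≥ 1, i.e. δ ≥ 1/4.

1/4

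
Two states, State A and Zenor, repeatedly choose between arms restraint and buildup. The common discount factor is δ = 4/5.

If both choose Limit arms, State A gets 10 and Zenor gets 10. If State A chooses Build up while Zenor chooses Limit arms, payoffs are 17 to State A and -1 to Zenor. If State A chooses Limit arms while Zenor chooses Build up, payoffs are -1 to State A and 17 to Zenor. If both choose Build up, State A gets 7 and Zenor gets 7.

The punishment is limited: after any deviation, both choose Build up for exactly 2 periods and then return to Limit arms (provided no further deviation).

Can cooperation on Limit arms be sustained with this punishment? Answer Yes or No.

A one-shot deviation gives 17 now, then 7 for 2 periods, then back to 10.
Gain from deviating: (17−10) today; loss: (10−7) in each of the next 2 periods.
No-deviation condition: (10−7)(δ+…+δ^2) ≥ 17−10, i.e. δ+…+δ^2 ≥ 7/3.
At δ = 4/5: δ+…+δ^2 = 1.4400 < 2.3333.
So cooperation is not sustainable.

No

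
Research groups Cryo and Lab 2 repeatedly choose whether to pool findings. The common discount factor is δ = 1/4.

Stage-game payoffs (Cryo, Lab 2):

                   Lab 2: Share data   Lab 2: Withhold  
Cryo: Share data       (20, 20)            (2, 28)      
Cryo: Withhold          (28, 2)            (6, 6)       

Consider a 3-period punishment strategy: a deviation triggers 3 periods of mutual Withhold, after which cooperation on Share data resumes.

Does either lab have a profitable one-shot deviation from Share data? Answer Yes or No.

IC: δ+…+δ^3 ≥ (28−20)/(20−6) = 4/7.
At δ = 1/4: partial sum = 0.3281 < 0.5714. Cooperation not sustainable.

Yes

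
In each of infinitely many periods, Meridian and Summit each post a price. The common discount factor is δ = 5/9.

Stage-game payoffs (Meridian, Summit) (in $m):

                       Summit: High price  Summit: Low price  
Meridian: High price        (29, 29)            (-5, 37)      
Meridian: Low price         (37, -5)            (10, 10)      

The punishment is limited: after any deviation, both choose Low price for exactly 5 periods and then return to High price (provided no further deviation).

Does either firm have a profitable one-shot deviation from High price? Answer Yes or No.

No

A one-shot deviation gives 37 now, then 10 for 5 periods, then back to 29.
Gain from deviating: (37−29) today; loss: (29−10) in each of the next 5 periods.
No-deviation condition: (29−10)(δ+…+δ^5) ≥ 37−29, i.e. δ+…+δ^5 ≥ 8/19.
At δ = 5/9: δ+…+δ^5 = 1.1838 ≥ 0.4211.
So cooperation is sustainable.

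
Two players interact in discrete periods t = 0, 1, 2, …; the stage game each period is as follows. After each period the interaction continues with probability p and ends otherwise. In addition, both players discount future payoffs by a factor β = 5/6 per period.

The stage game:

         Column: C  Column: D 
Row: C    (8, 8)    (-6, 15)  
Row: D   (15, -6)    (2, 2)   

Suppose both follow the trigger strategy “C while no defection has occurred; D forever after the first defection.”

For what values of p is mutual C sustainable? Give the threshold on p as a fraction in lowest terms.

42/65

With continuation probability p and discount β, the effective per-period discount factor is βp.
Grim-trigger IC: βp ≥ (15−8)/(15−2) = 7/13.
So p ≥ (7/13)/(5/6) = 42/65.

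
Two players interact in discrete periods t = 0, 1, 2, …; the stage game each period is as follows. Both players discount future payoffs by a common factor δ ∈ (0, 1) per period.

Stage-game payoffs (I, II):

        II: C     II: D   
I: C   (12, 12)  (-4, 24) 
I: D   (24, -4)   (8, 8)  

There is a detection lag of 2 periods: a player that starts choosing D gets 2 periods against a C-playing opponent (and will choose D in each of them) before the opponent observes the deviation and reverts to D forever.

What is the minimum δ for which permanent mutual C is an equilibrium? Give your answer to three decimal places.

The best deviation is to choose D for all 2 undetected periods, earning 24 each, then 8 forever once detected.
Deviation value: 24(1−δ^2)/(1−δ) + 8δ^2/(1−δ); cooperation value: 12/(1−δ).
IC: 12 ≥ 24(1−δ^2) + 8δ^2 = 24 − 16δ^2.
So δ^2 ≥ 12/16 = 3/4, giving δ ≥ (3/4)^(1/2) ≈ 0.866.

0.866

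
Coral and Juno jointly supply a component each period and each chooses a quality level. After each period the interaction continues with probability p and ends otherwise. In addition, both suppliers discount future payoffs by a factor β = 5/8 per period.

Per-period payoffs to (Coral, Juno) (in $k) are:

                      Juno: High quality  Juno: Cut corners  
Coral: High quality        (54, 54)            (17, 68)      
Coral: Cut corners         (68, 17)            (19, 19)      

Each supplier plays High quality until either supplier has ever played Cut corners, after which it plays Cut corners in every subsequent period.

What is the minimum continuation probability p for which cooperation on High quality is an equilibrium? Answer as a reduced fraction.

16/35

With continuation probability p and discount β, the effective per-period discount factor is βp.
Grim-trigger IC: βp ≥ (68−54)/(68−19) = 2/7.
So p ≥ (2/7)/(5/8) = 16/35.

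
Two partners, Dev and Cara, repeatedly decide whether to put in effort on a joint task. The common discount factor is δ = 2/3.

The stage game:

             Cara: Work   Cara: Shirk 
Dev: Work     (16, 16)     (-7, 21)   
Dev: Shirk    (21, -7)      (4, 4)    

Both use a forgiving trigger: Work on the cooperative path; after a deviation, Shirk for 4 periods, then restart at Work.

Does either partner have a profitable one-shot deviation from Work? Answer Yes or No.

No

IC: δ+…+δ^4 ≥ (21−16)/(16−4) = 5/12.
At δ = 2/3: partial sum = 1.6049 ≥ 0.4167. Cooperation sustainable.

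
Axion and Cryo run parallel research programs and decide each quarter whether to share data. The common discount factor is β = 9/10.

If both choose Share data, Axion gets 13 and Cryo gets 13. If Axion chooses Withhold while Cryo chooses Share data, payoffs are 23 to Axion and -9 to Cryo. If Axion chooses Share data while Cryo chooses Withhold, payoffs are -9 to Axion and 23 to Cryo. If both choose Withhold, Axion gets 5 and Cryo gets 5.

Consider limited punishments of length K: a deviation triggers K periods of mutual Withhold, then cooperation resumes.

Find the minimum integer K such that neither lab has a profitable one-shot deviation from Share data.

2

IC: β(1−β^K)/(1−β) ≥ (23−13)/(13−5) = 5/4.
With β = 9/10: need 1 − β^K ≥ 5/4·(1−9/10)/(9/10), i.e. β^K ≤ 0.8611.
Since (9/10)^1 = 0.9000 and (9/10)^2 = 0.8100, the smallest such K is 2.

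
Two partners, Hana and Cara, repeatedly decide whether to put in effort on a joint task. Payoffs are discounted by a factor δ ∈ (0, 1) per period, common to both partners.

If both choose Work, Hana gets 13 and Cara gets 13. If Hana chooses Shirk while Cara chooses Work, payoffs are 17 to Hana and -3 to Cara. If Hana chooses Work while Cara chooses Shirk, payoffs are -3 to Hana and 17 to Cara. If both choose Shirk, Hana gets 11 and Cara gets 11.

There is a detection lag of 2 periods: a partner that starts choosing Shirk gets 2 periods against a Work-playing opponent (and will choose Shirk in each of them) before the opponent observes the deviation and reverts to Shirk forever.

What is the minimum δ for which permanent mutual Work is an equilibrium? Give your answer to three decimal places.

The best deviation is to choose Shirk for all 2 undetected periods, earning 17 each, then 11 forever once detected.
Deviation value: 17(1−δ^2)/(1−δ) + 11δ^2/(1−δ); cooperation value: 13/(1−δ).
IC: 13 ≥ 17(1−δ^2) + 11δ^2 = 17 − 6δ^2.
So δ^2 ≥ 4/6 = 2/3, giving δ ≥ (2/3)^(1/2) ≈ 0.816.

0.816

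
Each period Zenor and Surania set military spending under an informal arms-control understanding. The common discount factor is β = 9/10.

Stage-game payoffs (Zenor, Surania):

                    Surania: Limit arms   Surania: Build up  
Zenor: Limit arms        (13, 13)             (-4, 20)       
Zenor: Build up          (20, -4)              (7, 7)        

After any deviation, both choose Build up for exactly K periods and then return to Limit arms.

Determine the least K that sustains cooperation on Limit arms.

2

Need Σ_{k=1}^{K} β^k ≥ (20−13)/(13−7) = 1.1667 at β = 9/10.
At K = 1 the sum is 0.9000 < 1.1667; at K = 2 it is 1.7100 ≥ 1.1667.
So the minimum punishment length is K = 2.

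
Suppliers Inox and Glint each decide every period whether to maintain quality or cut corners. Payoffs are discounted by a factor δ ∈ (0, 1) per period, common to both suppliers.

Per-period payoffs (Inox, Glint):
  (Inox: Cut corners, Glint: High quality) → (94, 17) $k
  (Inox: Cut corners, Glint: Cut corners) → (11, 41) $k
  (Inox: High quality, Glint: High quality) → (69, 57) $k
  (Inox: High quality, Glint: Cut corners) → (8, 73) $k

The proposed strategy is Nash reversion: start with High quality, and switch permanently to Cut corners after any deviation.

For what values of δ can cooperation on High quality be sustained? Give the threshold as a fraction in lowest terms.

1/2

Inox's threshold: (94−69)/(94−11) = 25/83.
Glint's threshold: (73−57)/(73−41) = 1/2.
25/83 < 1/2, so Glint binds and δ* = 1/2.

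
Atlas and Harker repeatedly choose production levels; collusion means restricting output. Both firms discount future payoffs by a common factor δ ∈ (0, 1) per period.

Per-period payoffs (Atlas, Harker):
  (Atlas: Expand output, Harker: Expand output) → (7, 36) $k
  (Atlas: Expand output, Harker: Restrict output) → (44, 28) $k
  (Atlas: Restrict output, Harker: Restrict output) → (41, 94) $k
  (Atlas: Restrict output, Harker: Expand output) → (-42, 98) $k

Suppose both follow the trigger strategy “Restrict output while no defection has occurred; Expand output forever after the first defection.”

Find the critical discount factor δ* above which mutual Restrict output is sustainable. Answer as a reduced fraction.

3/37

Atlas's threshold: (44−41)/(44−7) = 3/37.
Harker's threshold: (98−94)/(98−36) = 2/31.
3/37 > 2/31, so Atlas binds and δ* = 3/37.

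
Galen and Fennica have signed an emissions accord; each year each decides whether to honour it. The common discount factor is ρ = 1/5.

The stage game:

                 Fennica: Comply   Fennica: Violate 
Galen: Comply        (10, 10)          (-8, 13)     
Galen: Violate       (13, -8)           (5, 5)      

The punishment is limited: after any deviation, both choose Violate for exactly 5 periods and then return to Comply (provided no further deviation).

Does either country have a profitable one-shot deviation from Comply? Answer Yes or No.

IC: ρ+…+ρ^5 ≥ (13−10)/(10−5) = 3/5.
At ρ = 1/5: partial sum = 0.2499 < 0.6000. Cooperation not sustainable.

Yes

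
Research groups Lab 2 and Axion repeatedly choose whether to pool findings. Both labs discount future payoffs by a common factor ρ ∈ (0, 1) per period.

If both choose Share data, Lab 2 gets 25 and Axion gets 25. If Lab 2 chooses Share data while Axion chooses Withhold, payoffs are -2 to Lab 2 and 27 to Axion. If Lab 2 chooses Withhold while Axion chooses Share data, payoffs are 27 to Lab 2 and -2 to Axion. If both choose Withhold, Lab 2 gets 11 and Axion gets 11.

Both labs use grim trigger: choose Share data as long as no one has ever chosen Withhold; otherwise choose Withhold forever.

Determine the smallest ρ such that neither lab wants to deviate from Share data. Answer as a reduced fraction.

1/8

25/(1−ρ) ≥ 27 + 11ρ/(1−ρ)
25 ≥ 27 − 16ρ
ρ ≥ 2/16 = 1/8.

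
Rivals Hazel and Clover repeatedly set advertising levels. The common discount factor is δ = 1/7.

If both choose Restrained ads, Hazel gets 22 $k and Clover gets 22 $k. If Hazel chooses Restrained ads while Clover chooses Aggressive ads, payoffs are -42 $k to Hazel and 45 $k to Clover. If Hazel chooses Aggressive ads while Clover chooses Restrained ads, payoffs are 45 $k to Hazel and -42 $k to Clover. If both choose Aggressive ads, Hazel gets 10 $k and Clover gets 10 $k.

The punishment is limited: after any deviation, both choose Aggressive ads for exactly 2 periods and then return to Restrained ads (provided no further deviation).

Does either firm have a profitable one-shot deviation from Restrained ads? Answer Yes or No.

Yes

IC: δ+…+δ^2 ≥ (45−22)/(22−10) = 23/12.
At δ = 1/7: partial sum = 0.1633 < 1.9167. Cooperation not sustainable.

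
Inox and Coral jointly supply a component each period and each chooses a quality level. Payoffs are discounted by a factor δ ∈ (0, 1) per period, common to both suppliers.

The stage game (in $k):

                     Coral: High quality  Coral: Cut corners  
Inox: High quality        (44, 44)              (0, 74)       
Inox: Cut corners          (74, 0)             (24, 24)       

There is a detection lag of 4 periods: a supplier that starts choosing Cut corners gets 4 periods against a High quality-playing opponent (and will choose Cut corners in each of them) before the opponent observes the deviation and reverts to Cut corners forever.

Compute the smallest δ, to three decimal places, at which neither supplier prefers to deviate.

0.880

The best deviation is to choose Cut corners for all 4 undetected periods, earning 74 each, then 24 forever once detected.
Deviation value: 74(1−δ^4)/(1−δ) + 24δ^4/(1−δ); cooperation value: 44/(1−δ).
IC: 44 ≥ 74(1−δ^4) + 24δ^4 = 74 − 50δ^4.
So δ^4 ≥ 30/50 = 3/5, giving δ ≥ (3/5)^(1/4) ≈ 0.880.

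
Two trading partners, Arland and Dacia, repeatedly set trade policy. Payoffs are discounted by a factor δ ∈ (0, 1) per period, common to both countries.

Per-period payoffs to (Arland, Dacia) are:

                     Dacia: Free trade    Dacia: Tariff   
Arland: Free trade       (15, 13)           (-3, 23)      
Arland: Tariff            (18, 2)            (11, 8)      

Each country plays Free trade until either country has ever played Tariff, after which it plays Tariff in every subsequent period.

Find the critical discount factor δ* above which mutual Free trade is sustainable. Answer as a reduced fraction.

For Arland: deviation gain 18−15 = 3, per-period punishment loss 15−11 = 4. IC gives δ ≥ 3/7.
For Dacia: gain 10, loss 5 per period, so δ ≥ 10/15 = 2/3.
The tighter constraint is Dacia's, so cooperation needs δ ≥ 2/3.

2/3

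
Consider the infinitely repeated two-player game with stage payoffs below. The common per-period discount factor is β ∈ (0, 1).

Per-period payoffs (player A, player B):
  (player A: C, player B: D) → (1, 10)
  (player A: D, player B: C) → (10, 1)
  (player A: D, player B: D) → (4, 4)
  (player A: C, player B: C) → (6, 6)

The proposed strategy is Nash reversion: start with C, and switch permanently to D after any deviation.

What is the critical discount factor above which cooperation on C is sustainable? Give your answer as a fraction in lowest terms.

2/3

Cooperation forever yields 6 each period: 6/(1−β).
Deviating yields 10 once, then 4 forever: 10 + 4β/(1−β).
No profitable deviation requires 6/(1−β) ≥ 10 + 4β/(1−β).
Multiplying by (1−β): 6 ≥ 10(1−β) + 4β = 10 − 6β.
So 6β ≥ 4, i.e. β ≥ 4/6 = 2/3.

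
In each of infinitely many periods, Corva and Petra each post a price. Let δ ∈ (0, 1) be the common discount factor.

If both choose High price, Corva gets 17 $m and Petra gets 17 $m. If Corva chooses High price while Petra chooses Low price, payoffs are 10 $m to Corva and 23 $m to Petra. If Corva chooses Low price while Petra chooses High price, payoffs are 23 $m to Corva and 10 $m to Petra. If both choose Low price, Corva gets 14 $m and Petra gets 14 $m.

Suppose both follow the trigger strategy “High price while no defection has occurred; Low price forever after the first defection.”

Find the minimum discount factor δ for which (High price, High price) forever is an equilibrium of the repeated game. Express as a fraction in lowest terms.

Cooperation forever yields 17 each period: 17/(1−δ).
Deviating yields 23 once, then 14 forever: 23 + 14δ/(1−δ).
No profitable deviation requires 17/(1−δ) ≥ 23 + 14δ/(1−δ).
Multiplying by (1−δ): 17 ≥ 23(1−δ) + 14δ = 23 − 9δ.
So 9δ ≥ 6, i.e. δ ≥ 6/9 = 2/3.

2/3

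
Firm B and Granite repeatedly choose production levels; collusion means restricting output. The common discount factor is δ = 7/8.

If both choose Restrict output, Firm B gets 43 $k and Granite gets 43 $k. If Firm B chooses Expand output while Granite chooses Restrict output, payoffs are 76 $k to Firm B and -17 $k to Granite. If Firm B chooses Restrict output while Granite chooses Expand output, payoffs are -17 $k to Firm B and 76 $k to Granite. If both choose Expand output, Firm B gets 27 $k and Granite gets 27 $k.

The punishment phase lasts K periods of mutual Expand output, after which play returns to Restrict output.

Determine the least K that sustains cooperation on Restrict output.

3

No profitable deviation requires (43−27)(δ+…+δ^K) ≥ 76−43, i.e. δ+…+δ^K ≥ 33/16 ≈ 2.0625.
With δ = 7/8, the partial sums are K=1: 0.8750, K=2: 1.6406, K=3: 2.3105.
K = 3 is the first length at which the sum reaches 2.0625.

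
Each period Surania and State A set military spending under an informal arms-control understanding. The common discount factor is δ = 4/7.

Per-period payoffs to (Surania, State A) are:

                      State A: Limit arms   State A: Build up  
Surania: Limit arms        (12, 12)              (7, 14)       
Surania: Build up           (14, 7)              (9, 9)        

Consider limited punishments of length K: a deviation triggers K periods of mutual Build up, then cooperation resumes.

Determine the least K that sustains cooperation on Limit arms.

Need Σ_{k=1}^{K} δ^k ≥ (14−12)/(12−9) = 0.6667 at δ = 4/7.
At K = 1 the sum is 0.5714 < 0.6667; at K = 2 it is 0.8980 ≥ 0.6667.
So the minimum punishment length is K = 2.

2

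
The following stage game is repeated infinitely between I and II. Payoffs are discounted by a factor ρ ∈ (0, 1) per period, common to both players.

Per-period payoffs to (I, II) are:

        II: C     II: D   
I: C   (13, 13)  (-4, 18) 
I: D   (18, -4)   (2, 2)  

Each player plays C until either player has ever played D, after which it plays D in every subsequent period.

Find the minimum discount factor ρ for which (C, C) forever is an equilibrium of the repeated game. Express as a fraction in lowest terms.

5/16

13/(1−ρ) ≥ 18 + 2ρ/(1−ρ)
13 ≥ 18 − 16ρ
ρ ≥ 5/16.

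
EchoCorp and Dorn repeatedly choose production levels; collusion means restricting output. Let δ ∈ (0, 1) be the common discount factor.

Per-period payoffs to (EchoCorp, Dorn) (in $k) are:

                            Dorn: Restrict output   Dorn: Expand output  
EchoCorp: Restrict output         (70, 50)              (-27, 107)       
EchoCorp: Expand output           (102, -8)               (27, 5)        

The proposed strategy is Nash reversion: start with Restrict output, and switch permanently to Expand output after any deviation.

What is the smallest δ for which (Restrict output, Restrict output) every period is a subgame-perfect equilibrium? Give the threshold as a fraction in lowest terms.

19/34

EchoCorp's threshold: (102−70)/(102−27) = 32/75.
Dorn's threshold: (107−50)/(107−5) = 19/34.
32/75 < 19/34, so Dorn binds and δ* = 19/34.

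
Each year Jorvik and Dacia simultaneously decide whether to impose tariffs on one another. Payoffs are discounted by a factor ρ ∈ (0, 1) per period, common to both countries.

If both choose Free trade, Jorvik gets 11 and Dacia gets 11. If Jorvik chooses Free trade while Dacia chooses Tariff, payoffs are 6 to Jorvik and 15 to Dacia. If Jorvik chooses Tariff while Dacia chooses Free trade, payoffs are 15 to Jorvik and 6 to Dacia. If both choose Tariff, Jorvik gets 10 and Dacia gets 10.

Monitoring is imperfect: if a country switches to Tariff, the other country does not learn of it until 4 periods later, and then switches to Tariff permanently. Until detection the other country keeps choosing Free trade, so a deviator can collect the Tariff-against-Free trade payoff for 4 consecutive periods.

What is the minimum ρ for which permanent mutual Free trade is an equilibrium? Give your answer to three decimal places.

Deviating for the 4 undetected periods gains 15−11 = 4 per period over cooperation, then loses 11−10 = 1 per period forever once punishment starts.
Gain: 4(1 + ρ + … + ρ^3); loss: 1·ρ^4/(1−ρ).
No profitable deviation ⇔ 4(1−ρ^4) ≤ 1·ρ^4, i.e. ρ^4 ≥ 4/(4+1) = 4/5.
Hence ρ ≥ (4/5)^(1/4) ≈ 0.946.

0.946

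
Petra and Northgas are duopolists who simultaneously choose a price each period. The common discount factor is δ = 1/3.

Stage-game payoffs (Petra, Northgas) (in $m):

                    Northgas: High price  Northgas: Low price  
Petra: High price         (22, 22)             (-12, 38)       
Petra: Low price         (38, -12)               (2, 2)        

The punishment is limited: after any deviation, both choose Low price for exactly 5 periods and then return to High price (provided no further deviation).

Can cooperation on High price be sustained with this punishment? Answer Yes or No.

IC: δ+…+δ^5 ≥ (38−22)/(22−2) = 4/5.
At δ = 1/3: partial sum = 0.4979 < 0.8000. Cooperation not sustainable.

No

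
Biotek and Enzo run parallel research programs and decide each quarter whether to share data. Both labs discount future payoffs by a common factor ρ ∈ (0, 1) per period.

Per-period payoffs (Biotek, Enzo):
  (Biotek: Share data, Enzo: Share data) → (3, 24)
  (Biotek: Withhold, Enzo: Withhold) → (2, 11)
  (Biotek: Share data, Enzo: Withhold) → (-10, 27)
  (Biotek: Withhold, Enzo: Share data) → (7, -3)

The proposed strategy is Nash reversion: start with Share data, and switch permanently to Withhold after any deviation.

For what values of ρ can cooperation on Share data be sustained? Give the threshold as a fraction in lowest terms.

Biotek's threshold: (7−3)/(7−2) = 4/5.
Enzo's threshold: (27−24)/(27−11) = 3/16.
4/5 > 3/16, so Biotek binds and ρ* = 4/5.

4/5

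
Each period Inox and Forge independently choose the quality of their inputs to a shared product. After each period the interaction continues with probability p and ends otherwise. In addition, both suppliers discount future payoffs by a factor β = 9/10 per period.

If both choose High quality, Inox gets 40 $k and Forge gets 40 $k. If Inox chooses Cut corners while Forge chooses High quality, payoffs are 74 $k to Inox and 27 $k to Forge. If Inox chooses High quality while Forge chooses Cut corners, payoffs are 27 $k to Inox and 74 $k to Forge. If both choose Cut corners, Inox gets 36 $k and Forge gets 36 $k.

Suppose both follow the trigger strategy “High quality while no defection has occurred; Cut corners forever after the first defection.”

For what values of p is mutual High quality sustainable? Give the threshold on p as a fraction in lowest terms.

170/171

With continuation probability p and discount β, the effective per-period discount factor is βp.
Grim-trigger IC: βp ≥ (74−40)/(74−36) = 17/19.
So p ≥ (17/19)/(9/10) = 170/171.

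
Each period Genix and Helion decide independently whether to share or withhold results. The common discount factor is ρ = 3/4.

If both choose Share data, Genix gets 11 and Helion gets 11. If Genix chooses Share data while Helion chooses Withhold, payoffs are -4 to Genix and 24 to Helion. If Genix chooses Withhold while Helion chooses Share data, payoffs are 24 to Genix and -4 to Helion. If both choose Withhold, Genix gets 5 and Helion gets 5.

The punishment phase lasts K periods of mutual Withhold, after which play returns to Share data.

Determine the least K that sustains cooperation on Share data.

IC: ρ(1−ρ^K)/(1−ρ) ≥ (24−11)/(11−5) = 13/6.
With ρ = 3/4: need 1 − ρ^K ≥ 13/6·(1−3/4)/(3/4), i.e. ρ^K ≤ 0.2778.
Since (3/4)^4 = 0.3164 and (3/4)^5 = 0.2373, the smallest such K is 5.

5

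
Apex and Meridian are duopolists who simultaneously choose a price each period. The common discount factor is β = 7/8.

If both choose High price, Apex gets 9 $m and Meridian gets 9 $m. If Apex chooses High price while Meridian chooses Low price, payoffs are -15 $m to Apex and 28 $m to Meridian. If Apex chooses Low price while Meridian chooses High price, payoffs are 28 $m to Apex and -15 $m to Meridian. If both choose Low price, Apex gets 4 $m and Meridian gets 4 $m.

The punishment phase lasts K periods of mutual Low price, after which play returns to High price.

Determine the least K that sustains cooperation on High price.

Need Σ_{k=1}^{K} β^k ≥ (28−9)/(9−4) = 3.8000 at β = 7/8.
At K = 5 the sum is 3.4096 < 3.8000; at K = 6 it is 3.8584 ≥ 3.8000.
So the minimum punishment length is K = 6.

6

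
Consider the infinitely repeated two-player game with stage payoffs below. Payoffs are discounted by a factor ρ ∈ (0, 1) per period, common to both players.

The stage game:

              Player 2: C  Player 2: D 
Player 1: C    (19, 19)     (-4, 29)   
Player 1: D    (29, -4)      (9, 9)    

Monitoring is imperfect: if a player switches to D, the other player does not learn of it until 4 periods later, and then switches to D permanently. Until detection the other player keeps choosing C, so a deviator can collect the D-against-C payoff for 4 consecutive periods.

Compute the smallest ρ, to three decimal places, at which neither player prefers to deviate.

Deviating for the 4 undetected periods gains 29−19 = 10 per period over cooperation, then loses 19−9 = 10 per period forever once punishment starts.
Gain: 10(1 + ρ + … + ρ^3); loss: 10·ρ^4/(1−ρ).
No profitable deviation ⇔ 10(1−ρ^4) ≤ 10·ρ^4, i.e. ρ^4 ≥ 10/(10+10) = 1/2.
Hence ρ ≥ (1/2)^(1/4) ≈ 0.841.

0.841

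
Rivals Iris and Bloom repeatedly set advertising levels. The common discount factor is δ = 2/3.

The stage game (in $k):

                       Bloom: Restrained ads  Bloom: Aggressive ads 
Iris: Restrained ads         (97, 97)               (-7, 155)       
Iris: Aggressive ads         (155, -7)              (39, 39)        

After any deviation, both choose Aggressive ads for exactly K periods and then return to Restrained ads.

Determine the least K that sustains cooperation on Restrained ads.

IC: δ(1−δ^K)/(1−δ) ≥ (155−97)/(97−39) = 1.
With δ = 2/3: need 1 − δ^K ≥ 1·(1−2/3)/(2/3), i.e. δ^K ≤ 0.5000.
Since (2/3)^1 = 0.6667 and (2/3)^2 = 0.4444, the smallest such K is 2.

2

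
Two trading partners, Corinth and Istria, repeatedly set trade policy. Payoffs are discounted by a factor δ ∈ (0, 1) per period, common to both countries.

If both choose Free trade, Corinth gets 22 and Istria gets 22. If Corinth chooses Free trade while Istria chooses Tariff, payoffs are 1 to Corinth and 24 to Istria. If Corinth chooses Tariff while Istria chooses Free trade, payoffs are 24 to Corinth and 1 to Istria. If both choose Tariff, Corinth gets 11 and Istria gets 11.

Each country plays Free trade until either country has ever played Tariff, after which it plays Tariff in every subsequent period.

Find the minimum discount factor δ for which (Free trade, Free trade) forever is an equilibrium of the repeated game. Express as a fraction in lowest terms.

Under grim trigger the critical discount factor is (T−C)/(T−P) with T = 24, C = 22, P = 11.
δ* = (24−22)/(24−11) = 2/13.

2/13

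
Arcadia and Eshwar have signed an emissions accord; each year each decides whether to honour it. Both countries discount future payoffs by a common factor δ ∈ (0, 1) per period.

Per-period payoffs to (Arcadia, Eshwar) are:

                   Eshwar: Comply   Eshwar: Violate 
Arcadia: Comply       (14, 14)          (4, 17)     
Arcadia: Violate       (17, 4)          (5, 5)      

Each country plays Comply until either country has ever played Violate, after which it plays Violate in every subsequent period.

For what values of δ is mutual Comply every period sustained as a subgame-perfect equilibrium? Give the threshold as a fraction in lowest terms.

14/(1−δ) ≥ 17 + 5δ/(1−δ)
14 ≥ 17 − 12δ
δ ≥ 3/12 = 1/4.

1/4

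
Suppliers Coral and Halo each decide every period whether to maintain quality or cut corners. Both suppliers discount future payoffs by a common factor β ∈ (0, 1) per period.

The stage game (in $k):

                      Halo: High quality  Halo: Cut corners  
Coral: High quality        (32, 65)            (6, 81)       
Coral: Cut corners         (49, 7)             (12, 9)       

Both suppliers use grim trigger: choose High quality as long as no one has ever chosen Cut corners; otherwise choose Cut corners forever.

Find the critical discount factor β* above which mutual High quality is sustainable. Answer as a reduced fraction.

Coral's threshold: (49−32)/(49−12) = 17/37.
Halo's threshold: (81−65)/(81−9) = 2/9.
17/37 > 2/9, so Coral binds and β* = 17/37.

17/37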